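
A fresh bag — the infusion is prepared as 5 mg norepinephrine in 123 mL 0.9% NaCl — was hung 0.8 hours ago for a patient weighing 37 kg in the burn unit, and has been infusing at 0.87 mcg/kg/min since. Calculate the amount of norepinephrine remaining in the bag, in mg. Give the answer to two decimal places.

3.45 mg

Dose = 0.87 mcg/kg/min × 37 kg = 32.19 mcg/min
32.19 mcg/min × 60 min/hr = 1931.4 mcg/hr
Concentration = 5 mg ÷ 123 mL = 0.04065041 mg/mL = 40.65041 mcg/mL
Rate = 1931.4 mcg/hr ÷ 40.65041 mcg/mL = 47.51244 mL/hr
Volume infused = 47.51244 mL/hr × 0.8 hr = 38.00995 mL
Volume remaining = 123 − 38.00995 = 84.99005 mL
Drug remaining = 84.99005 mL × 40.65041 mcg/mL = 3454.88 mcg = 3.45488 mg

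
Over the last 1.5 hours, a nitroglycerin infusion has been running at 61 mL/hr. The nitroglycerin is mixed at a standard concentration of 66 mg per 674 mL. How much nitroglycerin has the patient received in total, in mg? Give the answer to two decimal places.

8.96 mg

Concentration = 66 mg ÷ 674 mL = 0.09792285 mg/mL = 97.92285 mcg/mL
Drug rate = 61 mL/hr × 97.92285 mcg/mL = 5973.294 mcg/hr
Total = 5973.294 mcg/hr × 1.5 hr = 8959.941 mcg = 8.959941 mg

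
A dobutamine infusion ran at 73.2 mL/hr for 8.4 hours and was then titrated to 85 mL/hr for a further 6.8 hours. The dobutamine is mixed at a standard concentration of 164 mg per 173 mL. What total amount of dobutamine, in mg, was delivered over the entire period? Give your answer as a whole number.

Concentration = 164 mg ÷ 173 mL = 0.9479769 mg/mL
Stage 1: 73.2 mL/hr × 8.4 hr = 614.88 mL → 614.88 mL × 0.9479769 mg/mL = 582.892 mg
Stage 2: 85 mL/hr × 6.8 hr = 578 mL → 578 mL × 0.9479769 mg/mL = 547.9306 mg
Total = 582.892 + 547.9306 = 1130.823 mg

1131 mg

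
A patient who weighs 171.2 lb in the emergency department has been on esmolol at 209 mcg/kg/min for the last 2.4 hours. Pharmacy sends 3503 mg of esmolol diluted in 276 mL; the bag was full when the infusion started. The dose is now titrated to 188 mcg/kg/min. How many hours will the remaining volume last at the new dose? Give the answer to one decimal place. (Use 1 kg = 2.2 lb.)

Initial rate:
Weight = 171.2 lb ÷ 2.2 lb/kg = 77.81818 kg
Dose = 209 mcg/kg/min × 77.81818 kg = 16264 mcg/min
16264 mcg/min × 60 min/hr = 975840 mcg/hr
Concentration = 3503 mg ÷ 276 mL = 12.69203 mg/mL = 12692.03 mcg/mL
Rate = 975840 mcg/hr ÷ 12692.03 mcg/mL = 76.88605 mL/hr
Volume infused so far = 76.88605 mL/hr × 2.4 hr = 184.5265 mL
Volume remaining = 276 − 184.5265 = 91.47348 mL
New rate:
Dose = 188 mcg/kg/min × 77.81818 kg = 14629.82 mcg/min
14629.82 mcg/min × 60 min/hr = 877789.1 mcg/hr
Rate = 877789.1 mcg/hr ÷ 12692.03 mcg/mL = 69.16066 mL/hr
Time remaining = 91.47348 mL ÷ 69.16066 mL/hr = 1.322623 hr

1.3 hours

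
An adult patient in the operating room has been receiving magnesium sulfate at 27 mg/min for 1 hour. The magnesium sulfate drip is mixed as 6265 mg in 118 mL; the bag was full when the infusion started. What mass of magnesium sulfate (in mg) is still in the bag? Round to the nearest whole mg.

4645 mg

27 mg/min × 60 min/hr = 1620 mg/hr
Concentration = 6265 mg ÷ 118 mL = 53.09322 mg/mL
Rate = 1620 mg/hr ÷ 53.09322 mg/mL = 30.51237 mL/hr
Volume infused = 30.51237 mL/hr × 1 hr = 30.51237 mL
Volume remaining = 118 − 30.51237 = 87.48763 mL
Drug remaining = 87.48763 mL × 53.09322 mg/mL = 4645 mg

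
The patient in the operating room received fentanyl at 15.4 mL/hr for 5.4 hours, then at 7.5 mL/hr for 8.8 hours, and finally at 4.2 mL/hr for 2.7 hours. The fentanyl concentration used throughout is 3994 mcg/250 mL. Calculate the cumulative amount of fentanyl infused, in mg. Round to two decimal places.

Concentration = 3994 mcg ÷ 250 mL = 15.976 mcg/mL
Stage 1: 15.4 mL/hr × 5.4 hr = 83.16 mL → 83.16 mL × 15.976 mcg/mL = 1328.564 mcg
Stage 2: 7.5 mL/hr × 8.8 hr = 66 mL → 66 mL × 15.976 mcg/mL = 1054.416 mcg
Stage 3: 4.2 mL/hr × 2.7 hr = 11.34 mL → 11.34 mL × 15.976 mcg/mL = 181.1678 mcg
Total = 1328.564 + 1054.416 + 181.1678 = 2564.148 mcg = 2.564148 mg

2.56 mg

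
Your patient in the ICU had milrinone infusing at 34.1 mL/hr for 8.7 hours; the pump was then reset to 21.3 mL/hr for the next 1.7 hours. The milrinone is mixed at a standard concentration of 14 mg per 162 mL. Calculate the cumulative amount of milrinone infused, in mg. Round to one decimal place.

Concentration = 14 mg ÷ 162 mL = 0.08641975 mg/mL
Stage 1: 34.1 mL/hr × 8.7 hr = 296.67 mL → 296.67 mL × 0.08641975 mg/mL = 25.63815 mg
Stage 2: 21.3 mL/hr × 1.7 hr = 36.21 mL → 36.21 mL × 0.08641975 mg/mL = 3.129259 mg
Total = 25.63815 + 3.129259 = 28.76741 mg

28.8 mg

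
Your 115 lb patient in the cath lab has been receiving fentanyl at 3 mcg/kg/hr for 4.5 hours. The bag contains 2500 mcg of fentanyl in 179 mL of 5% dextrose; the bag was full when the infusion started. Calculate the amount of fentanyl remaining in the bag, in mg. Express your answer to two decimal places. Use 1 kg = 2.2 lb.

Weight = 115 lb ÷ 2.2 lb/kg = 52.27273 kg
Dose = 3 mcg/kg/hr × 52.27273 kg = 156.8182 mcg/hr
Concentration = 2500 mcg ÷ 179 mL = 13.96648 mcg/mL
Rate = 156.8182 mcg/hr ÷ 13.96648 mcg/mL = 11.22818 mL/hr
Volume infused = 11.22818 mL/hr × 4.5 hr = 50.52682 mL
Volume remaining = 179 − 50.52682 = 128.4732 mL
Drug remaining = 128.4732 mL × 13.96648 mcg/mL = 1794.318 mcg = 1.794318 mg

1.79 mg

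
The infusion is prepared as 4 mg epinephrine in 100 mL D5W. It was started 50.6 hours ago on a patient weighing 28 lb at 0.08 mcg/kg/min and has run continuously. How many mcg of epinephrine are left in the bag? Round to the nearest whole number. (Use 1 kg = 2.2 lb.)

Weight = 28 lb ÷ 2.2 lb/kg = 12.72727 kg
Dose = 0.08 mcg/kg/min × 12.72727 kg = 1.018182 mcg/min
1.018182 mcg/min × 60 min/hr = 61.09091 mcg/hr
Concentration = 4 mg ÷ 100 mL = 0.04 mg/mL = 40 mcg/mL
Rate = 61.09091 mcg/hr ÷ 40 mcg/mL = 1.527273 mL/hr
Volume infused = 1.527273 mL/hr × 50.6 hr = 77.28 mL
Volume remaining = 100 − 77.28 = 22.72 mL
Drug remaining = 22.72 mL × 40 mcg/mL = 908.8 mcg

909 mcg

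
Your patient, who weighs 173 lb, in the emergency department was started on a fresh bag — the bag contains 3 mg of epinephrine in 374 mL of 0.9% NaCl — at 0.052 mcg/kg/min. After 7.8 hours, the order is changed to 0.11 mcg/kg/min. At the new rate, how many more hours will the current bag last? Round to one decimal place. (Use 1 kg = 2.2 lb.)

Initial rate:
Weight = 173 lb ÷ 2.2 lb/kg = 78.63636 kg
Dose = 0.052 mcg/kg/min × 78.63636 kg = 4.089091 mcg/min
4.089091 mcg/min × 60 min/hr = 245.3455 mcg/hr
Concentration = 3 mg ÷ 374 mL = 0.00802139 mg/mL = 8.02139 mcg/mL
Rate = 245.3455 mcg/hr ÷ 8.02139 mcg/mL = 30.5864 mL/hr
Volume infused so far = 30.5864 mL/hr × 7.8 hr = 238.5739 mL
Volume remaining = 374 − 238.5739 = 135.4261 mL
New rate:
Dose = 0.11 mcg/kg/min × 78.63636 kg = 8.65 mcg/min
8.65 mcg/min × 60 min/hr = 519 mcg/hr
Rate = 519 mcg/hr ÷ 8.02139 mcg/mL = 64.702 mL/hr
Time remaining = 135.4261 mL ÷ 64.702 mL/hr = 2.093074 hr

2.1 hours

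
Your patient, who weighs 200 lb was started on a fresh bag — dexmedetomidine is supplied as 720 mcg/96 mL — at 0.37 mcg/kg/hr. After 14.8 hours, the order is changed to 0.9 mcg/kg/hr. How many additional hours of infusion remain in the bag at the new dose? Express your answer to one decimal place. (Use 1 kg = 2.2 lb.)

2.7 hours

Initial rate:
Weight = 200 lb ÷ 2.2 lb/kg = 90.90909 kg
Dose = 0.37 mcg/kg/hr × 90.90909 kg = 33.63636 mcg/hr
Concentration = 720 mcg ÷ 96 mL = 7.5 mcg/mL
Rate = 33.63636 mcg/hr ÷ 7.5 mcg/mL = 4.484848 mL/hr
Volume infused so far = 4.484848 mL/hr × 14.8 hr = 66.37576 mL
Volume remaining = 96 − 66.37576 = 29.62424 mL
New rate:
Dose = 0.9 mcg/kg/hr × 90.90909 kg = 81.81818 mcg/hr
Rate = 81.81818 mcg/hr ÷ 7.5 mcg/mL = 10.90909 mL/hr
Time remaining = 29.62424 mL ÷ 10.90909 mL/hr = 2.715556 hr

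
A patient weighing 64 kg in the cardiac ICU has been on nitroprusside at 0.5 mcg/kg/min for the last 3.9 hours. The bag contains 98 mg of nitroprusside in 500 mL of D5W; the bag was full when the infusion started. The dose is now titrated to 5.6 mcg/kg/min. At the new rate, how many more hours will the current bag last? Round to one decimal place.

Initial rate:
Dose = 0.5 mcg/kg/min × 64 kg = 32 mcg/min
32 mcg/min × 60 min/hr = 1920 mcg/hr
Concentration = 98 mg ÷ 500 mL = 0.196 mg/mL = 196 mcg/mL
Rate = 1920 mcg/hr ÷ 196 mcg/mL = 9.795918 mL/hr
Volume infused so far = 9.795918 mL/hr × 3.9 hr = 38.20408 mL
Volume remaining = 500 − 38.20408 = 461.7959 mL
New rate:
Dose = 5.6 mcg/kg/min × 64 kg = 358.4 mcg/min
358.4 mcg/min × 60 min/hr = 21504 mcg/hr
Rate = 21504 mcg/hr ÷ 196 mcg/mL = 109.7143 mL/hr
Time remaining = 461.7959 mL ÷ 109.7143 mL/hr = 4.209077 hr

4.2 hours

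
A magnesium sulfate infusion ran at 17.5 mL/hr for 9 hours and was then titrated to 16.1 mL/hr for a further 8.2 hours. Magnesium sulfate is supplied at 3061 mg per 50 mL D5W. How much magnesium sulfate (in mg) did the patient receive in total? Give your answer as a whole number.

Concentration = 3061 mg ÷ 50 mL = 61.22 mg/mL
Stage 1: 17.5 mL/hr × 9 hr = 157.5 mL → 157.5 mL × 61.22 mg/mL = 9642.15 mg
Stage 2: 16.1 mL/hr × 8.2 hr = 132.02 mL → 132.02 mL × 61.22 mg/mL = 8082.264 mg
Total = 9642.15 + 8082.264 = 17724.41 mg

17724 mg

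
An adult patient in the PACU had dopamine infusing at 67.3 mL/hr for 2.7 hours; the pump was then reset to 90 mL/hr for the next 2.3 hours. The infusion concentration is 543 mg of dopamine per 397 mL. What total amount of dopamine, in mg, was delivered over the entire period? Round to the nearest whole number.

Concentration = 543 mg ÷ 397 mL = 1.367758 mg/mL
Stage 1: 67.3 mL/hr × 2.7 hr = 181.71 mL → 181.71 mL × 1.367758 mg/mL = 248.5353 mg
Stage 2: 90 mL/hr × 2.3 hr = 207 mL → 207 mL × 1.367758 mg/mL = 283.1259 mg
Total = 248.5353 + 283.1259 = 531.6613 mg

532 mg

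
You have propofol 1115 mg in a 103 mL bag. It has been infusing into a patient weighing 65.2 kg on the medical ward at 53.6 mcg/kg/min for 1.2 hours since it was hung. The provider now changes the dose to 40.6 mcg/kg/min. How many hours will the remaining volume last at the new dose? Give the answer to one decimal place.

5.4 hours

Initial rate:
Dose = 53.6 mcg/kg/min × 65.2 kg = 3494.72 mcg/min
3494.72 mcg/min × 60 min/hr = 209683.2 mcg/hr
Concentration = 1115 mg ÷ 103 mL = 10.82524 mg/mL = 10825.24 mcg/mL
Rate = 209683.2 mcg/hr ÷ 10825.24 mcg/mL = 19.36984 mL/hr
Volume infused so far = 19.36984 mL/hr × 1.2 hr = 23.24381 mL
Volume remaining = 103 − 23.24381 = 79.75619 mL
New rate:
Dose = 40.6 mcg/kg/min × 65.2 kg = 2647.12 mcg/min
2647.12 mcg/min × 60 min/hr = 158827.2 mcg/hr
Rate = 158827.2 mcg/hr ÷ 10825.24 mcg/mL = 14.67193 mL/hr
Time remaining = 79.75619 mL ÷ 14.67193 mL/hr = 5.435972 hr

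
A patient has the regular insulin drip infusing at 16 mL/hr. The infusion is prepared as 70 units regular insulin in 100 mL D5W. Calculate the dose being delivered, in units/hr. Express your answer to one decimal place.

Concentration = 70 units ÷ 100 mL = 0.7 units/mL
Drug rate = 16 mL/hr × 0.7 units/mL = 11.2 units/hr

11.2 units/hr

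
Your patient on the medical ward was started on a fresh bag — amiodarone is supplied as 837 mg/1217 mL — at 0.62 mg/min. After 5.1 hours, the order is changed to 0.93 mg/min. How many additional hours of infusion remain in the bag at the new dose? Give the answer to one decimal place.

Initial rate:
0.62 mg/min × 60 min/hr = 37.2 mg/hr
Concentration = 837 mg ÷ 1217 mL = 0.6877568 mg/mL
Rate = 37.2 mg/hr ÷ 0.6877568 mg/mL = 54.08889 mL/hr
Volume infused so far = 54.08889 mL/hr × 5.1 hr = 275.8533 mL
Volume remaining = 1217 − 275.8533 = 941.1467 mL
New rate:
0.93 mg/min × 60 min/hr = 55.8 mg/hr
Rate = 55.8 mg/hr ÷ 0.6877568 mg/mL = 81.13333 mL/hr
Time remaining = 941.1467 mL ÷ 81.13333 mL/hr = 11.6 hr

11.6 hours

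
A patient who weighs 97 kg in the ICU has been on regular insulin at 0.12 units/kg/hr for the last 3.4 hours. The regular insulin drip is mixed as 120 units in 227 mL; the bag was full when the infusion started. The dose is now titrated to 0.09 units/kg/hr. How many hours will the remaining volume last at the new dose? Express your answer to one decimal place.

9.2 hours

Initial rate:
Dose = 0.12 units/kg/hr × 97 kg = 11.64 units/hr
Concentration = 120 units ÷ 227 mL = 0.5286344 units/mL
Rate = 11.64 units/hr ÷ 0.5286344 units/mL = 22.019 mL/hr
Volume infused so far = 22.019 mL/hr × 3.4 hr = 74.8646 mL
Volume remaining = 227 − 74.8646 = 152.1354 mL
New rate:
Dose = 0.09 units/kg/hr × 97 kg = 8.73 units/hr
Rate = 8.73 units/hr ÷ 0.5286344 units/mL = 16.51425 mL/hr
Time remaining = 152.1354 mL ÷ 16.51425 mL/hr = 9.212371 hr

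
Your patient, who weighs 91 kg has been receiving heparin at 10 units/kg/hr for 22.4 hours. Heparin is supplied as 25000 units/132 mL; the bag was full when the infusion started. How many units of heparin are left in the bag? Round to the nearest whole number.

4616 units

Dose = 10 units/kg/hr × 91 kg = 910 units/hr
Concentration = 25000 units ÷ 132 mL = 189.3939 units/mL
Rate = 910 units/hr ÷ 189.3939 units/mL = 4.8048 mL/hr
Volume infused = 4.8048 mL/hr × 22.4 hr = 107.6275 mL
Volume remaining = 132 − 107.6275 = 24.37248 mL
Drug remaining = 24.37248 mL × 189.3939 units/mL = 4616 units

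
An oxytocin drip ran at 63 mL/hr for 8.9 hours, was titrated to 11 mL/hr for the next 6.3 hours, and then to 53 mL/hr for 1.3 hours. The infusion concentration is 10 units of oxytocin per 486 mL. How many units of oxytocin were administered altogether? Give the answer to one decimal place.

Concentration = 10 units ÷ 486 mL = 0.02057613 units/mL
Stage 1: 63 mL/hr × 8.9 hr = 560.7 mL → 560.7 mL × 0.02057613 units/mL = 11.53704 units
Stage 2: 11 mL/hr × 6.3 hr = 69.3 mL → 69.3 mL × 0.02057613 units/mL = 1.425926 units
Stage 3: 53 mL/hr × 1.3 hr = 68.9 mL → 68.9 mL × 0.02057613 units/mL = 1.417695 units
Total = 11.53704 + 1.425926 + 1.417695 = 14.38066 units

14.4 units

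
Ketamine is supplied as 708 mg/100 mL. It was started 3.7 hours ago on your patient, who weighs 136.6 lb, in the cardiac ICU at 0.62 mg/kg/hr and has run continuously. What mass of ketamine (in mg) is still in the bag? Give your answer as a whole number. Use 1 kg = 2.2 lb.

566 mg

Weight = 136.6 lb ÷ 2.2 lb/kg = 62.09091 kg
Dose = 0.62 mg/kg/hr × 62.09091 kg = 38.49636 mg/hr
Concentration = 708 mg ÷ 100 mL = 7.08 mg/mL
Rate = 38.49636 mg/hr ÷ 7.08 mg/mL = 5.437339 mL/hr
Volume infused = 5.437339 mL/hr × 3.7 hr = 20.11816 mL
Volume remaining = 100 − 20.11816 = 79.88184 mL
Drug remaining = 79.88184 mL × 7.08 mg/mL = 565.5635 mg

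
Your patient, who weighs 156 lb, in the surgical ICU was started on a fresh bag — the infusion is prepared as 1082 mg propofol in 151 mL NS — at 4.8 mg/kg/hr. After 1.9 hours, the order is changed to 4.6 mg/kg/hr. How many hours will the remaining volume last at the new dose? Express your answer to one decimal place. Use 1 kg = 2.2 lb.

Initial rate:
Weight = 156 lb ÷ 2.2 lb/kg = 70.90909 kg
Dose = 4.8 mg/kg/hr × 70.90909 kg = 340.3636 mg/hr
Concentration = 1082 mg ÷ 151 mL = 7.165563 mg/mL
Rate = 340.3636 mg/hr ÷ 7.165563 mg/mL = 47.49992 mL/hr
Volume infused so far = 47.49992 mL/hr × 1.9 hr = 90.24984 mL
Volume remaining = 151 − 90.24984 = 60.75016 mL
New rate:
Dose = 4.6 mg/kg/hr × 70.90909 kg = 326.1818 mg/hr
Rate = 326.1818 mg/hr ÷ 7.165563 mg/mL = 45.52075 mL/hr
Time remaining = 60.75016 mL ÷ 45.52075 mL/hr = 1.33456 hr

1.3 hours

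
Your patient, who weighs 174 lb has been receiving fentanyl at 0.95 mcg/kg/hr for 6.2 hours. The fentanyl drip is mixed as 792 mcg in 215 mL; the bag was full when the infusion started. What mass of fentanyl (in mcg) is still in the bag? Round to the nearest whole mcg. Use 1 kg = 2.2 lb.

Weight = 174 lb ÷ 2.2 lb/kg = 79.09091 kg
Dose = 0.95 mcg/kg/hr × 79.09091 kg = 75.13636 mcg/hr
Concentration = 792 mcg ÷ 215 mL = 3.683721 mcg/mL
Rate = 75.13636 mcg/hr ÷ 3.683721 mcg/mL = 20.39687 mL/hr
Volume infused = 20.39687 mL/hr × 6.2 hr = 126.4606 mL
Volume remaining = 215 − 126.4606 = 88.53943 mL
Drug remaining = 88.53943 mL × 3.683721 mcg/mL = 326.1545 mcg

326 mcg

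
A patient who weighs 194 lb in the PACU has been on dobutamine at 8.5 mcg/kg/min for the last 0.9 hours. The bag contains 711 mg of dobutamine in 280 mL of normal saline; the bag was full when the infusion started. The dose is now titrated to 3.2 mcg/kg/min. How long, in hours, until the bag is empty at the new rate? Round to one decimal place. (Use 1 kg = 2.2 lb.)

Initial rate:
Weight = 194 lb ÷ 2.2 lb/kg = 88.18182 kg
Dose = 8.5 mcg/kg/min × 88.18182 kg = 749.5455 mcg/min
749.5455 mcg/min × 60 min/hr = 44972.73 mcg/hr
Concentration = 711 mg ÷ 280 mL = 2.539286 mg/mL = 2539.286 mcg/mL
Rate = 44972.73 mcg/hr ÷ 2539.286 mcg/mL = 17.71078 mL/hr
Volume infused so far = 17.71078 mL/hr × 0.9 hr = 15.9397 mL
Volume remaining = 280 − 15.9397 = 264.0603 mL
New rate:
Dose = 3.2 mcg/kg/min × 88.18182 kg = 282.1818 mcg/min
282.1818 mcg/min × 60 min/hr = 16930.91 mcg/hr
Rate = 16930.91 mcg/hr ÷ 2539.286 mcg/mL = 6.667587 mL/hr
Time remaining = 264.0603 mL ÷ 6.667587 mL/hr = 39.60358 hr

39.6 hours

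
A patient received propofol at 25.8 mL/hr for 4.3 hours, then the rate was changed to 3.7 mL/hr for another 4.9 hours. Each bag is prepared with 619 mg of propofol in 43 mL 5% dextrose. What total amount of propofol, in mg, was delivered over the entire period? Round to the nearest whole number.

Concentration = 619 mg ÷ 43 mL = 14.39535 mg/mL
Stage 1: 25.8 mL/hr × 4.3 hr = 110.94 mL → 110.94 mL × 14.39535 mg/mL = 1597.02 mg
Stage 2: 3.7 mL/hr × 4.9 hr = 18.13 mL → 18.13 mL × 14.39535 mg/mL = 260.9877 mg
Total = 1597.02 + 260.9877 = 1858.008 mg

1858 mg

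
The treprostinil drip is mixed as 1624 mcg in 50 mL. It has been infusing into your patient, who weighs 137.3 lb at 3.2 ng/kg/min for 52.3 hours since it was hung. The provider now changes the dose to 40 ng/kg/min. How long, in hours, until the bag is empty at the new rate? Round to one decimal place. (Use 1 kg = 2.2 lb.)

6.7 hours

Initial rate:
Weight = 137.3 lb ÷ 2.2 lb/kg = 62.40909 kg
Dose = 3.2 ng/kg/min × 62.40909 kg = 199.7091 ng/min
199.7091 ng/min × 60 min/hr = 11982.55 ng/hr
Concentration = 1624 mcg ÷ 50 mL = 32.48 mcg/mL = 32480 ng/mL
Rate = 11982.55 ng/hr ÷ 32480 ng/mL = 0.3689207 mL/hr
Volume infused so far = 0.3689207 mL/hr × 52.3 hr = 19.29455 mL
Volume remaining = 50 − 19.29455 = 30.70545 mL
New rate:
Dose = 40 ng/kg/min × 62.40909 kg = 2496.364 ng/min
2496.364 ng/min × 60 min/hr = 149781.8 ng/hr
Rate = 149781.8 ng/hr ÷ 32480 ng/mL = 4.611509 mL/hr
Time remaining = 30.70545 mL ÷ 4.611509 mL/hr = 6.658437 hr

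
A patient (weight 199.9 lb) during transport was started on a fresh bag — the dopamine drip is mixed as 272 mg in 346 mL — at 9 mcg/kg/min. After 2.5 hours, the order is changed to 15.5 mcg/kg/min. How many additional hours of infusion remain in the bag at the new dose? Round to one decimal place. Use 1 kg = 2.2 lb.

Initial rate:
Weight = 199.9 lb ÷ 2.2 lb/kg = 90.86364 kg
Dose = 9 mcg/kg/min × 90.86364 kg = 817.7727 mcg/min
817.7727 mcg/min × 60 min/hr = 49066.36 mcg/hr
Concentration = 272 mg ÷ 346 mL = 0.7861272 mg/mL = 786.1272 mcg/mL
Rate = 49066.36 mcg/hr ÷ 786.1272 mcg/mL = 62.4153 mL/hr
Volume infused so far = 62.4153 mL/hr × 2.5 hr = 156.0383 mL
Volume remaining = 346 − 156.0383 = 189.9617 mL
New rate:
Dose = 15.5 mcg/kg/min × 90.86364 kg = 1408.386 mcg/min
1408.386 mcg/min × 60 min/hr = 84503.18 mcg/hr
Rate = 84503.18 mcg/hr ÷ 786.1272 mcg/mL = 107.493 mL/hr
Time remaining = 189.9617 mL ÷ 107.493 mL/hr = 1.767201 hr

1.8 hours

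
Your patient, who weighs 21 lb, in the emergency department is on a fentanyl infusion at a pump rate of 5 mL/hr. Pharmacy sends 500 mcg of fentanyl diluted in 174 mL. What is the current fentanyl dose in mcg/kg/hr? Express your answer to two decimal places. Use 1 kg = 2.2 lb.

1.51 mcg/kg/hr

Weight = 21 lb ÷ 2.2 lb/kg = 9.545455 kg
Concentration = 500 mcg ÷ 174 mL = 2.873563 mcg/mL
Drug rate = 5 mL/hr × 2.873563 mcg/mL = 14.36782 mcg/hr
14.36782 mcg/hr ÷ 9.545455 kg = 1.5052 mcg/kg/hr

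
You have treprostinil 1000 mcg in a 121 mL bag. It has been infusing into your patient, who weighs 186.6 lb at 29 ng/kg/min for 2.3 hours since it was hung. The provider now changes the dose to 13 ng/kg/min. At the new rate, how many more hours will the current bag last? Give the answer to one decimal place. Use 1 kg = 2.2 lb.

10.0 hours

Initial rate:
Weight = 186.6 lb ÷ 2.2 lb/kg = 84.81818 kg
Dose = 29 ng/kg/min × 84.81818 kg = 2459.727 ng/min
2459.727 ng/min × 60 min/hr = 147583.6 ng/hr
Concentration = 1000 mcg ÷ 121 mL = 8.264463 mcg/mL = 8264.463 ng/mL
Rate = 147583.6 ng/hr ÷ 8264.463 ng/mL = 17.85762 mL/hr
Volume infused so far = 17.85762 mL/hr × 2.3 hr = 41.07253 mL
Volume remaining = 121 − 41.07253 = 79.92747 mL
New rate:
Dose = 13 ng/kg/min × 84.81818 kg = 1102.636 ng/min
1102.636 ng/min × 60 min/hr = 66158.18 ng/hr
Rate = 66158.18 ng/hr ÷ 8264.463 ng/mL = 8.00514 mL/hr
Time remaining = 79.92747 mL ÷ 8.00514 mL/hr = 9.984519 hr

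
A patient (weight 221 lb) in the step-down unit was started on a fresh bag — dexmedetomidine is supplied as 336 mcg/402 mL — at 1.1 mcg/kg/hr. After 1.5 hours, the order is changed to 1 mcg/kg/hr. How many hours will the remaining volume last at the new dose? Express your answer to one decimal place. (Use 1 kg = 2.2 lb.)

Initial rate:
Weight = 221 lb ÷ 2.2 lb/kg = 100.4545 kg
Dose = 1.1 mcg/kg/hr × 100.4545 kg = 110.5 mcg/hr
Concentration = 336 mcg ÷ 402 mL = 0.8358209 mcg/mL
Rate = 110.5 mcg/hr ÷ 0.8358209 mcg/mL = 132.2054 mL/hr
Volume infused so far = 132.2054 mL/hr × 1.5 hr = 198.308 mL
Volume remaining = 402 − 198.308 = 203.692 mL
New rate:
Dose = 1 mcg/kg/hr × 100.4545 kg = 100.4545 mcg/hr
Rate = 100.4545 mcg/hr ÷ 0.8358209 mcg/mL = 120.1867 mL/hr
Time remaining = 203.692 mL ÷ 120.1867 mL/hr = 1.694796 hr

1.7 hours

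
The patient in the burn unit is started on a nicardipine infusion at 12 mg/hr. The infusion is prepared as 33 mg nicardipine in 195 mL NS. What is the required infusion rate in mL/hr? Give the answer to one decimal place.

70.9 mL/hr

Concentration = 33 mg ÷ 195 mL = 0.1692308 mg/mL
Rate = 12 mg/hr ÷ 0.1692308 mg/mL = 70.90909 mL/hr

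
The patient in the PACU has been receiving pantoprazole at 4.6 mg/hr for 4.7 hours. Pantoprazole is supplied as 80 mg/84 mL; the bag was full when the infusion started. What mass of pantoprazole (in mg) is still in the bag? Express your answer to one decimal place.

58.4 mg

Concentration = 80 mg ÷ 84 mL = 0.952381 mg/mL
Rate = 4.6 mg/hr ÷ 0.952381 mg/mL = 4.83 mL/hr
Volume infused = 4.83 mL/hr × 4.7 hr = 22.701 mL
Volume remaining = 84 − 22.701 = 61.299 mL
Drug remaining = 61.299 mL × 0.952381 mg/mL = 58.38 mg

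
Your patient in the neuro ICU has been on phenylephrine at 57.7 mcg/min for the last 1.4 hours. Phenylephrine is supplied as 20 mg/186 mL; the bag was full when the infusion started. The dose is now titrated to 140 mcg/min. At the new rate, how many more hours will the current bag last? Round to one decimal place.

1.8 hours

Initial rate:
57.7 mcg/min × 60 min/hr = 3462 mcg/hr
Concentration = 20 mg ÷ 186 mL = 0.1075269 mg/mL = 107.5269 mcg/mL
Rate = 3462 mcg/hr ÷ 107.5269 mcg/mL = 32.1966 mL/hr
Volume infused so far = 32.1966 mL/hr × 1.4 hr = 45.07524 mL
Volume remaining = 186 − 45.07524 = 140.9248 mL
New rate:
140 mcg/min × 60 min/hr = 8400 mcg/hr
Rate = 8400 mcg/hr ÷ 107.5269 mcg/mL = 78.12 mL/hr
Time remaining = 140.9248 mL ÷ 78.12 mL/hr = 1.803952 hr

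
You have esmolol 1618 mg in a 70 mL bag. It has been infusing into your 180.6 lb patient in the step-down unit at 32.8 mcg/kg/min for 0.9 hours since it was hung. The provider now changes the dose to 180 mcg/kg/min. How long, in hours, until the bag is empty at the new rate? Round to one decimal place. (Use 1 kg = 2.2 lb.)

1.7 hours

Initial rate:
Weight = 180.6 lb ÷ 2.2 lb/kg = 82.09091 kg
Dose = 32.8 mcg/kg/min × 82.09091 kg = 2692.582 mcg/min
2692.582 mcg/min × 60 min/hr = 161554.9 mcg/hr
Concentration = 1618 mg ÷ 70 mL = 23.11429 mg/mL = 23114.29 mcg/mL
Rate = 161554.9 mcg/hr ÷ 23114.29 mcg/mL = 6.989397 mL/hr
Volume infused so far = 6.989397 mL/hr × 0.9 hr = 6.290457 mL
Volume remaining = 70 − 6.290457 = 63.70954 mL
New rate:
Dose = 180 mcg/kg/min × 82.09091 kg = 14776.36 mcg/min
14776.36 mcg/min × 60 min/hr = 886581.8 mcg/hr
Rate = 886581.8 mcg/hr ÷ 23114.29 mcg/mL = 38.35644 mL/hr
Time remaining = 63.70954 mL ÷ 38.35644 mL/hr = 1.660987 hr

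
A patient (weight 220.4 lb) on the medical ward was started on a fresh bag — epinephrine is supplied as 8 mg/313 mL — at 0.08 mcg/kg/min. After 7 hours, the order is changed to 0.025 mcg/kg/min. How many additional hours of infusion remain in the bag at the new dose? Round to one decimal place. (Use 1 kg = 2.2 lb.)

30.8 hours

Initial rate:
Weight = 220.4 lb ÷ 2.2 lb/kg = 100.1818 kg
Dose = 0.08 mcg/kg/min × 100.1818 kg = 8.014545 mcg/min
8.014545 mcg/min × 60 min/hr = 480.8727 mcg/hr
Concentration = 8 mg ÷ 313 mL = 0.02555911 mg/mL = 25.55911 mcg/mL
Rate = 480.8727 mcg/hr ÷ 25.55911 mcg/mL = 18.81415 mL/hr
Volume infused so far = 18.81415 mL/hr × 7 hr = 131.699 mL
Volume remaining = 313 − 131.699 = 181.301 mL
New rate:
Dose = 0.025 mcg/kg/min × 100.1818 kg = 2.504545 mcg/min
2.504545 mcg/min × 60 min/hr = 150.2727 mcg/hr
Rate = 150.2727 mcg/hr ÷ 25.55911 mcg/mL = 5.87942 mL/hr
Time remaining = 181.301 mL ÷ 5.87942 mL/hr = 30.83654 hr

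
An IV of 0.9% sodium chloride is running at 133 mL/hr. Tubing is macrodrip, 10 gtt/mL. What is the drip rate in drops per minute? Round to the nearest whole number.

22 gtt/min

133 mL/hr ÷ 60 min/hr = 2.216667 mL/min
2.216667 mL/min × 10 gtt/mL = 22.16667 gtt/min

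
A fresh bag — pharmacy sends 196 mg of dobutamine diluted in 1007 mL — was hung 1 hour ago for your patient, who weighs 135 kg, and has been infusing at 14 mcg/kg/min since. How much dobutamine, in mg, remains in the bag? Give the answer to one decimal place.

82.6 mg

Dose = 14 mcg/kg/min × 135 kg = 1890 mcg/min
1890 mcg/min × 60 min/hr = 113400 mcg/hr
Concentration = 196 mg ÷ 1007 mL = 0.1946375 mg/mL = 194.6375 mcg/mL
Rate = 113400 mcg/hr ÷ 194.6375 mcg/mL = 582.6214 mL/hr
Volume infused = 582.6214 mL/hr × 1 hr = 582.6214 mL
Volume remaining = 1007 − 582.6214 = 424.3786 mL
Drug remaining = 424.3786 mL × 194.6375 mcg/mL = 82600 mcg = 82.6 mg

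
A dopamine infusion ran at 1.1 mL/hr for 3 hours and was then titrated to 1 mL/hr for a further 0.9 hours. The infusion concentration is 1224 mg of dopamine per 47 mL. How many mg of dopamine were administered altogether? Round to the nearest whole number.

109 mg

Concentration = 1224 mg ÷ 47 mL = 26.04255 mg/mL
Stage 1: 1.1 mL/hr × 3 hr = 3.3 mL → 3.3 mL × 26.04255 mg/mL = 85.94043 mg
Stage 2: 1 mL/hr × 0.9 hr = 0.9 mL → 0.9 mL × 26.04255 mg/mL = 23.4383 mg
Total = 85.94043 + 23.4383 = 109.3787 mg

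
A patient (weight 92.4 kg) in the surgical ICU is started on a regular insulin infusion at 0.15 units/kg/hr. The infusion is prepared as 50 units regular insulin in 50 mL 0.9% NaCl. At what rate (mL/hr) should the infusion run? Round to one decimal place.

Dose = 0.15 units/kg/hr × 92.4 kg = 13.86 units/hr
Concentration = 50 units ÷ 50 mL = 1 units/mL
Rate = 13.86 units/hr ÷ 1 units/mL = 13.86 mL/hr

13.9 mL/hr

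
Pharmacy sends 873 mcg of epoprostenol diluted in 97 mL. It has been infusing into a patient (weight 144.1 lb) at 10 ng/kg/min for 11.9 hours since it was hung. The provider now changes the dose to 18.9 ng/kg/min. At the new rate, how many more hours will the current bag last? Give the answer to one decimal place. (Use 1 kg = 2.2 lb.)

Initial rate:
Weight = 144.1 lb ÷ 2.2 lb/kg = 65.5 kg
Dose = 10 ng/kg/min × 65.5 kg = 655 ng/min
655 ng/min × 60 min/hr = 39300 ng/hr
Concentration = 873 mcg ÷ 97 mL = 9 mcg/mL = 9000 ng/mL
Rate = 39300 ng/hr ÷ 9000 ng/mL = 4.366667 mL/hr
Volume infused so far = 4.366667 mL/hr × 11.9 hr = 51.96333 mL
Volume remaining = 97 − 51.96333 = 45.03667 mL
New rate:
Dose = 18.9 ng/kg/min × 65.5 kg = 1237.95 ng/min
1237.95 ng/min × 60 min/hr = 74277 ng/hr
Rate = 74277 ng/hr ÷ 9000 ng/mL = 8.253 mL/hr
Time remaining = 45.03667 mL ÷ 8.253 mL/hr = 5.457006 hr

5.5 hours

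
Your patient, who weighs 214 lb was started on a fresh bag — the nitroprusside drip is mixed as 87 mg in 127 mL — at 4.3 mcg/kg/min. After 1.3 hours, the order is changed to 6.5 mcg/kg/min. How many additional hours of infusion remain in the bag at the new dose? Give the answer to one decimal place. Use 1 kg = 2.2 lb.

1.4 hours

Initial rate:
Weight = 214 lb ÷ 2.2 lb/kg = 97.27273 kg
Dose = 4.3 mcg/kg/min × 97.27273 kg = 418.2727 mcg/min
418.2727 mcg/min × 60 min/hr = 25096.36 mcg/hr
Concentration = 87 mg ÷ 127 mL = 0.6850394 mg/mL = 685.0394 mcg/mL
Rate = 25096.36 mcg/hr ÷ 685.0394 mcg/mL = 36.63492 mL/hr
Volume infused so far = 36.63492 mL/hr × 1.3 hr = 47.6254 mL
Volume remaining = 127 − 47.6254 = 79.3746 mL
New rate:
Dose = 6.5 mcg/kg/min × 97.27273 kg = 632.2727 mcg/min
632.2727 mcg/min × 60 min/hr = 37936.36 mcg/hr
Rate = 37936.36 mcg/hr ÷ 685.0394 mcg/mL = 55.37837 mL/hr
Time remaining = 79.3746 mL ÷ 55.37837 mL/hr = 1.433314 hr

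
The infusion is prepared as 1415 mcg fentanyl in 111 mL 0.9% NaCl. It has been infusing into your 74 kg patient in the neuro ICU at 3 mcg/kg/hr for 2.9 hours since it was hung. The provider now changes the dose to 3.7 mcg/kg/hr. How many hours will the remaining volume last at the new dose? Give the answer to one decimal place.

2.8 hours

Initial rate:
Dose = 3 mcg/kg/hr × 74 kg = 222 mcg/hr
Concentration = 1415 mcg ÷ 111 mL = 12.74775 mcg/mL
Rate = 222 mcg/hr ÷ 12.74775 mcg/mL = 17.41484 mL/hr
Volume infused so far = 17.41484 mL/hr × 2.9 hr = 50.50304 mL
Volume remaining = 111 − 50.50304 = 60.49696 mL
New rate:
Dose = 3.7 mcg/kg/hr × 74 kg = 273.8 mcg/hr
Rate = 273.8 mcg/hr ÷ 12.74775 mcg/mL = 21.4783 mL/hr
Time remaining = 60.49696 mL ÷ 21.4783 mL/hr = 2.816654 hr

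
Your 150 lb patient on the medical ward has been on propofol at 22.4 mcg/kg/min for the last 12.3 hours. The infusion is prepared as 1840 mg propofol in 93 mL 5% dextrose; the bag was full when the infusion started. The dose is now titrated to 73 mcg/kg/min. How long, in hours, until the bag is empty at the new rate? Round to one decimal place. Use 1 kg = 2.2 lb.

2.4 hours

Initial rate:
Weight = 150 lb ÷ 2.2 lb/kg = 68.18182 kg
Dose = 22.4 mcg/kg/min × 68.18182 kg = 1527.273 mcg/min
1527.273 mcg/min × 60 min/hr = 91636.36 mcg/hr
Concentration = 1840 mg ÷ 93 mL = 19.78495 mg/mL = 19784.95 mcg/mL
Rate = 91636.36 mcg/hr ÷ 19784.95 mcg/mL = 4.631621 mL/hr
Volume infused so far = 4.631621 mL/hr × 12.3 hr = 56.96893 mL
Volume remaining = 93 − 56.96893 = 36.03107 mL
New rate:
Dose = 73 mcg/kg/min × 68.18182 kg = 4977.273 mcg/min
4977.273 mcg/min × 60 min/hr = 298636.4 mcg/hr
Rate = 298636.4 mcg/hr ÷ 19784.95 mcg/mL = 15.09412 mL/hr
Time remaining = 36.03107 mL ÷ 15.09412 mL/hr = 2.387093 hr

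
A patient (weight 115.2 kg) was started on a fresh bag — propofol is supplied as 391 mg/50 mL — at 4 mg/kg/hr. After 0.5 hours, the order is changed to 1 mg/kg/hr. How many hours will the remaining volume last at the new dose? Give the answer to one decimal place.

1.4 hours

Initial rate:
Dose = 4 mg/kg/hr × 115.2 kg = 460.8 mg/hr
Concentration = 391 mg ÷ 50 mL = 7.82 mg/mL
Rate = 460.8 mg/hr ÷ 7.82 mg/mL = 58.92583 mL/hr
Volume infused so far = 58.92583 mL/hr × 0.5 hr = 29.46292 mL
Volume remaining = 50 − 29.46292 = 20.53708 mL
New rate:
Dose = 1 mg/kg/hr × 115.2 kg = 115.2 mg/hr
Rate = 115.2 mg/hr ÷ 7.82 mg/mL = 14.73146 mL/hr
Time remaining = 20.53708 mL ÷ 14.73146 mL/hr = 1.394097 hr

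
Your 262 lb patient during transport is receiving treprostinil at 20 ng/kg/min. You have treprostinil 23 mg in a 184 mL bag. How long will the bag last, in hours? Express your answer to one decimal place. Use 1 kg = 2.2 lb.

160.9 hours

Weight = 262 lb ÷ 2.2 lb/kg = 119.0909 kg
Dose = 20 ng/kg/min × 119.0909 kg = 2381.818 ng/min
2381.818 ng/min × 60 min/hr = 142909.1 ng/hr
Concentration = 23 mg ÷ 184 mL = 0.125 mg/mL = 125000 ng/mL
Rate = 142909.1 ng/hr ÷ 125000 ng/mL = 1.143273 mL/hr
Duration = 184 mL ÷ 1.143273 mL/hr = 160.9415 hr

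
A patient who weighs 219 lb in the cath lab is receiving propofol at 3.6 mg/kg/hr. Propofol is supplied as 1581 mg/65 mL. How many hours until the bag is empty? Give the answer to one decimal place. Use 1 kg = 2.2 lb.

4.4 hours

Weight = 219 lb ÷ 2.2 lb/kg = 99.54545 kg
Dose = 3.6 mg/kg/hr × 99.54545 kg = 358.3636 mg/hr
Concentration = 1581 mg ÷ 65 mL = 24.32308 mg/mL
Rate = 358.3636 mg/hr ÷ 24.32308 mg/mL = 14.73348 mL/hr
Duration = 65 mL ÷ 14.73348 mL/hr = 4.41172 hr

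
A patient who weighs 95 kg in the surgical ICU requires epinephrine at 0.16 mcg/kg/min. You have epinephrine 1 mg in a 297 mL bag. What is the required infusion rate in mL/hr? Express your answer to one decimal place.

270.9 mL/hr

Dose = 0.16 mcg/kg/min × 95 kg = 15.2 mcg/min
15.2 mcg/min × 60 min/hr = 912 mcg/hr
Concentration = 1 mg ÷ 297 mL = 0.003367003 mg/mL = 3.367003 mcg/mL
Rate = 912 mcg/hr ÷ 3.367003 mcg/mL = 270.864 mL/hr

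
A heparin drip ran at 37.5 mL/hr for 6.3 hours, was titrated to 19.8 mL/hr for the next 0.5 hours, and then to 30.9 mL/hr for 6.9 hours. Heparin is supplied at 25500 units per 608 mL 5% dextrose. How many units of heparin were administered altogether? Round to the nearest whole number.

Concentration = 25500 units ÷ 608 mL = 41.94079 units/mL
Stage 1: 37.5 mL/hr × 6.3 hr = 236.25 mL → 236.25 mL × 41.94079 units/mL = 9908.512 units
Stage 2: 19.8 mL/hr × 0.5 hr = 9.9 mL → 9.9 mL × 41.94079 units/mL = 415.2138 units
Stage 3: 30.9 mL/hr × 6.9 hr = 213.21 mL → 213.21 mL × 41.94079 units/mL = 8942.196 units
Total = 9908.512 + 415.2138 + 8942.196 = 19265.92 units

19266 units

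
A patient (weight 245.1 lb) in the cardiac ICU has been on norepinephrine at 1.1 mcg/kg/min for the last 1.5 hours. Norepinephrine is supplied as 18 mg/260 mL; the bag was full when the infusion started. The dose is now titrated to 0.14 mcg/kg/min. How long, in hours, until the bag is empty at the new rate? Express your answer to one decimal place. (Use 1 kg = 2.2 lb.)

7.4 hours

Initial rate:
Weight = 245.1 lb ÷ 2.2 lb/kg = 111.4091 kg
Dose = 1.1 mcg/kg/min × 111.4091 kg = 122.55 mcg/min
122.55 mcg/min × 60 min/hr = 7353 mcg/hr
Concentration = 18 mg ÷ 260 mL = 0.06923077 mg/mL = 69.23077 mcg/mL
Rate = 7353 mcg/hr ÷ 69.23077 mcg/mL = 106.21 mL/hr
Volume infused so far = 106.21 mL/hr × 1.5 hr = 159.315 mL
Volume remaining = 260 − 159.315 = 100.685 mL
New rate:
Dose = 0.14 mcg/kg/min × 111.4091 kg = 15.59727 mcg/min
15.59727 mcg/min × 60 min/hr = 935.8364 mcg/hr
Rate = 935.8364 mcg/hr ÷ 69.23077 mcg/mL = 13.51764 mL/hr
Time remaining = 100.685 mL ÷ 13.51764 mL/hr = 7.448418 hr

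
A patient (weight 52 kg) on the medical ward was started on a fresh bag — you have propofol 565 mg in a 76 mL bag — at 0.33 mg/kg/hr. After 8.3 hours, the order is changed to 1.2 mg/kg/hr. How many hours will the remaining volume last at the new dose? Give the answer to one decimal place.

6.8 hours

Initial rate:
Dose = 0.33 mg/kg/hr × 52 kg = 17.16 mg/hr
Concentration = 565 mg ÷ 76 mL = 7.434211 mg/mL
Rate = 17.16 mg/hr ÷ 7.434211 mg/mL = 2.308248 mL/hr
Volume infused so far = 2.308248 mL/hr × 8.3 hr = 19.15846 mL
Volume remaining = 76 − 19.15846 = 56.84154 mL
New rate:
Dose = 1.2 mg/kg/hr × 52 kg = 62.4 mg/hr
Rate = 62.4 mg/hr ÷ 7.434211 mg/mL = 8.393628 mL/hr
Time remaining = 56.84154 mL ÷ 8.393628 mL/hr = 6.771987 hr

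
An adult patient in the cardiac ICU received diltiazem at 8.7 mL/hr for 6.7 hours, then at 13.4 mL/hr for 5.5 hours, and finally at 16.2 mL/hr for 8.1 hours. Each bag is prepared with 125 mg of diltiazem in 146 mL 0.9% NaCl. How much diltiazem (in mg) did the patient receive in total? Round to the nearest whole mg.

225 mg

Concentration = 125 mg ÷ 146 mL = 0.8561644 mg/mL
Stage 1: 8.7 mL/hr × 6.7 hr = 58.29 mL → 58.29 mL × 0.8561644 mg/mL = 49.90582 mg
Stage 2: 13.4 mL/hr × 5.5 hr = 73.7 mL → 73.7 mL × 0.8561644 mg/mL = 63.09932 mg
Stage 3: 16.2 mL/hr × 8.1 hr = 131.22 mL → 131.22 mL × 0.8561644 mg/mL = 112.3459 mg
Total = 49.90582 + 63.09932 + 112.3459 = 225.351 mg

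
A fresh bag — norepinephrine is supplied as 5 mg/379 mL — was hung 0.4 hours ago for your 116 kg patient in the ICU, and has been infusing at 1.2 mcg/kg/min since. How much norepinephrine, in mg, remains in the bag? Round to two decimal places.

Dose = 1.2 mcg/kg/min × 116 kg = 139.2 mcg/min
139.2 mcg/min × 60 min/hr = 8352 mcg/hr
Concentration = 5 mg ÷ 379 mL = 0.01319261 mg/mL = 13.19261 mcg/mL
Rate = 8352 mcg/hr ÷ 13.19261 mcg/mL = 633.0816 mL/hr
Volume infused = 633.0816 mL/hr × 0.4 hr = 253.2326 mL
Volume remaining = 379 − 253.2326 = 125.7674 mL
Drug remaining = 125.7674 mL × 13.19261 mcg/mL = 1659.2 mcg = 1.6592 mg

1.66 mg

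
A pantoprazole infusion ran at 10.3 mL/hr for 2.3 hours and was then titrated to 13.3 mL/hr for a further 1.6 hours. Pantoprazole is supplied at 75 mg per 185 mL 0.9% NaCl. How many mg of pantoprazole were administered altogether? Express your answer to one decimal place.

18.2 mg

Concentration = 75 mg ÷ 185 mL = 0.4054054 mg/mL
Stage 1: 10.3 mL/hr × 2.3 hr = 23.69 mL → 23.69 mL × 0.4054054 mg/mL = 9.604054 mg
Stage 2: 13.3 mL/hr × 1.6 hr = 21.28 mL → 21.28 mL × 0.4054054 mg/mL = 8.627027 mg
Total = 9.604054 + 8.627027 = 18.23108 mg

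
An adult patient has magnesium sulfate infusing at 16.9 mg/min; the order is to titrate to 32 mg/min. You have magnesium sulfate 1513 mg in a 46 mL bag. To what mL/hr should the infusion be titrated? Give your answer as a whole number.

32 mg/min × 60 min/hr = 1920 mg/hr
Concentration = 1513 mg ÷ 46 mL = 32.8913 mg/mL
Rate = 1920 mg/hr ÷ 32.8913 mg/mL = 58.37409 mL/hr

58 mL/hr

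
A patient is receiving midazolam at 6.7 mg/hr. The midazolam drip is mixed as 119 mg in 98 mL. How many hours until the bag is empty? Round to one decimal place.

Concentration = 119 mg ÷ 98 mL = 1.214286 mg/mL
Rate = 6.7 mg/hr ÷ 1.214286 mg/mL = 5.517647 mL/hr
Duration = 98 mL ÷ 5.517647 mL/hr = 17.76119 hr

17.8 hours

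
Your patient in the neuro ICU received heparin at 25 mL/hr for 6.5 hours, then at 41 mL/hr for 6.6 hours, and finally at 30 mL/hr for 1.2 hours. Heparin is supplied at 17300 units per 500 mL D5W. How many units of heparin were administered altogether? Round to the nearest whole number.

Concentration = 17300 units ÷ 500 mL = 34.6 units/mL
Stage 1: 25 mL/hr × 6.5 hr = 162.5 mL → 162.5 mL × 34.6 units/mL = 5622.5 units
Stage 2: 41 mL/hr × 6.6 hr = 270.6 mL → 270.6 mL × 34.6 units/mL = 9362.76 units
Stage 3: 30 mL/hr × 1.2 hr = 36 mL → 36 mL × 34.6 units/mL = 1245.6 units
Total = 5622.5 + 9362.76 + 1245.6 = 16230.86 units

16231 units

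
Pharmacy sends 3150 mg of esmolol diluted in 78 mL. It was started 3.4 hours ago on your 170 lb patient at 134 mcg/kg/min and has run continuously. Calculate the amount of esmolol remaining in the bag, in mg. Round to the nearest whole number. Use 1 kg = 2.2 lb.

Weight = 170 lb ÷ 2.2 lb/kg = 77.27273 kg
Dose = 134 mcg/kg/min × 77.27273 kg = 10354.55 mcg/min
10354.55 mcg/min × 60 min/hr = 621272.7 mcg/hr
Concentration = 3150 mg ÷ 78 mL = 40.38462 mg/mL = 40384.62 mcg/mL
Rate = 621272.7 mcg/hr ÷ 40384.62 mcg/mL = 15.3839 mL/hr
Volume infused = 15.3839 mL/hr × 3.4 hr = 52.30525 mL
Volume remaining = 78 − 52.30525 = 25.69475 mL
Drug remaining = 25.69475 mL × 40384.62 mcg/mL = 1037673 mcg = 1037.673 mg

1038 mg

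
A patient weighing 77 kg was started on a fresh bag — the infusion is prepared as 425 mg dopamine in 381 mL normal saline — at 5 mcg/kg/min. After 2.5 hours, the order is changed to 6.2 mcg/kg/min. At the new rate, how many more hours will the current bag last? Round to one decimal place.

12.8 hours

Initial rate:
Dose = 5 mcg/kg/min × 77 kg = 385 mcg/min
385 mcg/min × 60 min/hr = 23100 mcg/hr
Concentration = 425 mg ÷ 381 mL = 1.115486 mg/mL = 1115.486 mcg/mL
Rate = 23100 mcg/hr ÷ 1115.486 mcg/mL = 20.70847 mL/hr
Volume infused so far = 20.70847 mL/hr × 2.5 hr = 51.77118 mL
Volume remaining = 381 − 51.77118 = 329.2288 mL
New rate:
Dose = 6.2 mcg/kg/min × 77 kg = 477.4 mcg/min
477.4 mcg/min × 60 min/hr = 28644 mcg/hr
Rate = 28644 mcg/hr ÷ 1115.486 mcg/mL = 25.6785 mL/hr
Time remaining = 329.2288 mL ÷ 25.6785 mL/hr = 12.82118 hr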